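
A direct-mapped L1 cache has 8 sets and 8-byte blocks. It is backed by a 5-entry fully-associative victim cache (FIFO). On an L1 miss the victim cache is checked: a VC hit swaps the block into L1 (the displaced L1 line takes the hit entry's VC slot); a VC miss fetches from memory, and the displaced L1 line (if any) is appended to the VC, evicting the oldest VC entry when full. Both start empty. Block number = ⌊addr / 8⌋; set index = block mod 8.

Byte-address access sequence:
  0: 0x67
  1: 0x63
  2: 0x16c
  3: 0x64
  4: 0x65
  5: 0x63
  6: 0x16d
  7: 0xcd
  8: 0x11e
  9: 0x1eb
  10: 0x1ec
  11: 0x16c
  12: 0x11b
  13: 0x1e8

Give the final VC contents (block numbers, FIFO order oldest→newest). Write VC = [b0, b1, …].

0: 0x67 (blk 12, set 4) → MISS  vc=[]
1: 0x63 (blk 12, set 4) → L1-HIT  vc=[]
2: 0x16c (blk 45, set 5) → MISS  vc=[]
3: 0x64 (blk 12, set 4) → L1-HIT  vc=[]
4: 0x65 (blk 12, set 4) → L1-HIT  vc=[]
5: 0x63 (blk 12, set 4) → L1-HIT  vc=[]
6: 0x16d (blk 45, set 5) → L1-HIT  vc=[]
7: 0xcd (blk 25, set 1) → MISS  vc=[]
8: 0x11e (blk 35, set 3) → MISS  vc=[]
9: 0x1eb (blk 61, set 5) → MISS  vc=[45]
10: 0x1ec (blk 61, set 5) → L1-HIT  vc=[45]
11: 0x16c (blk 45, set 5) → VC-HIT  vc=[61]
12: 0x11b (blk 35, set 3) → L1-HIT  vc=[61]
13: 0x1e8 (blk 61, set 5) → VC-HIT  vc=[45]

VC = [45]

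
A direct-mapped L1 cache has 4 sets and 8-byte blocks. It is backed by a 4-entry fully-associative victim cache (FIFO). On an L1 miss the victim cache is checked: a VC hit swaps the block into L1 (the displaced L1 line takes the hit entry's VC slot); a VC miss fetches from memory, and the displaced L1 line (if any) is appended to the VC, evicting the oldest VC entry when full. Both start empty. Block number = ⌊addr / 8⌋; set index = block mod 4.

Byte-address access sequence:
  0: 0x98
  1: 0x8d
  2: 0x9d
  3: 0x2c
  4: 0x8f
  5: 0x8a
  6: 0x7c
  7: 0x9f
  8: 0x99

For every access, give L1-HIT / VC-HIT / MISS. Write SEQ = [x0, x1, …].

SEQ = [MISS, MISS, L1-HIT, MISS, VC-HIT, L1-HIT, MISS, VC-HIT, L1-HIT]

0: 0x98 (blk 19, set 3) → MISS  vc=[]
1: 0x8d (blk 17, set 1) → MISS  vc=[]
2: 0x9d (blk 19, set 3) → L1-HIT  vc=[]
3: 0x2c (blk 5, set 1) → MISS  vc=[17]
4: 0x8f (blk 17, set 1) → VC-HIT  vc=[5]
5: 0x8a (blk 17, set 1) → L1-HIT  vc=[5]
6: 0x7c (blk 15, set 3) → MISS  vc=[5, 19]
7: 0x9f (blk 19, set 3) → VC-HIT  vc=[5, 15]
8: 0x99 (blk 19, set 3) → L1-HIT  vc=[5, 15]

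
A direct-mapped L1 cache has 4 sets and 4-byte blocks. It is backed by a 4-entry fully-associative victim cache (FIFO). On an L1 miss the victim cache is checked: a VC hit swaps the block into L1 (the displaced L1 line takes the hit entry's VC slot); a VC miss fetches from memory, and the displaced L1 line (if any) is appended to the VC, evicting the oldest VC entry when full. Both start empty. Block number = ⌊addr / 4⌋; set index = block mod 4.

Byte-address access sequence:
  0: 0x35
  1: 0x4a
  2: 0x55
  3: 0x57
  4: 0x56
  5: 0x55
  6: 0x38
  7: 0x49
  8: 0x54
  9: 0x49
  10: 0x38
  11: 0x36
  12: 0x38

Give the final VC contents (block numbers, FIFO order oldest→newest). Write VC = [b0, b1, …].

0: 0x35 (blk 13, set 1) → MISS  vc=[]
1: 0x4a (blk 18, set 2) → MISS  vc=[]
2: 0x55 (blk 21, set 1) → MISS  vc=[13]
3: 0x57 (blk 21, set 1) → L1-HIT  vc=[13]
4: 0x56 (blk 21, set 1) → L1-HIT  vc=[13]
5: 0x55 (blk 21, set 1) → L1-HIT  vc=[13]
6: 0x38 (blk 14, set 2) → MISS  vc=[13, 18]
7: 0x49 (blk 18, set 2) → VC-HIT  vc=[13, 14]
8: 0x54 (blk 21, set 1) → L1-HIT  vc=[13, 14]
9: 0x49 (blk 18, set 2) → L1-HIT  vc=[13, 14]
10: 0x38 (blk 14, set 2) → VC-HIT  vc=[13, 18]
11: 0x36 (blk 13, set 1) → VC-HIT  vc=[21, 18]
12: 0x38 (blk 14, set 2) → L1-HIT  vc=[21, 18]

VC = [21, 18]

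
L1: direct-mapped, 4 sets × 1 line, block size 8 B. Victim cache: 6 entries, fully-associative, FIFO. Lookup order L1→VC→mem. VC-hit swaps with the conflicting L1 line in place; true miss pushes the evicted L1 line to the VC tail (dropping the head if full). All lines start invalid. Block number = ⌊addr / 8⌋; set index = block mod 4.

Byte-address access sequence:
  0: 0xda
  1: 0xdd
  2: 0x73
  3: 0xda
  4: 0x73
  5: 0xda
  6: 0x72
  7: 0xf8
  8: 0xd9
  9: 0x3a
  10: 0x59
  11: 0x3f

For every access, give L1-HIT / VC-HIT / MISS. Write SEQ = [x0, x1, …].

#0 0xda→b27/s3 MISS; vc=[]
#1 0xdd→b27/s3 L1-HIT; vc=[]
#2 0x73→b14/s2 MISS; vc=[]
#3 0xda→b27/s3 L1-HIT; vc=[]
#4 0x73→b14/s2 L1-HIT; vc=[]
#5 0xda→b27/s3 L1-HIT; vc=[]
#6 0x72→b14/s2 L1-HIT; vc=[]
#7 0xf8→b31/s3 MISS; vc=[27]
#8 0xd9→b27/s3 VC-HIT; vc=[31]
#9 0x3a→b7/s3 MISS; vc=[31,27]
#10 0x59→b11/s3 MISS; vc=[31,27,7]
#11 0x3f→b7/s3 VC-HIT; vc=[31,27,11]

SEQ = [MISS, L1-HIT, MISS, L1-HIT, L1-HIT, L1-HIT, L1-HIT, MISS, VC-HIT, MISS, MISS, VC-HIT]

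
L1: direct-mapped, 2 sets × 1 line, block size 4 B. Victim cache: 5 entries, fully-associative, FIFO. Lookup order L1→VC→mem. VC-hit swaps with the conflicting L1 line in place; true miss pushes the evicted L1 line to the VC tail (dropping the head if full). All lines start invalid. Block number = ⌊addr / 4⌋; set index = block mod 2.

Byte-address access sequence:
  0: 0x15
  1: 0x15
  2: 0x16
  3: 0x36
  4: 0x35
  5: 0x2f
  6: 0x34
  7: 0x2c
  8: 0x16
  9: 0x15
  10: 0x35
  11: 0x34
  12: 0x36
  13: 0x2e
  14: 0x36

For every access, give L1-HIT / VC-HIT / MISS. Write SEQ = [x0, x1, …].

#0 0x15→b5/s1 MISS; vc=[]
#1 0x15→b5/s1 L1-HIT; vc=[]
#2 0x16→b5/s1 L1-HIT; vc=[]
#3 0x36→b13/s1 MISS; vc=[5]
#4 0x35→b13/s1 L1-HIT; vc=[5]
#5 0x2f→b11/s1 MISS; vc=[5,13]
#6 0x34→b13/s1 VC-HIT; vc=[5,11]
#7 0x2c→b11/s1 VC-HIT; vc=[5,13]
#8 0x16→b5/s1 VC-HIT; vc=[11,13]
#9 0x15→b5/s1 L1-HIT; vc=[11,13]
#10 0x35→b13/s1 VC-HIT; vc=[11,5]
#11 0x34→b13/s1 L1-HIT; vc=[11,5]
#12 0x36→b13/s1 L1-HIT; vc=[11,5]
#13 0x2e→b11/s1 VC-HIT; vc=[13,5]
#14 0x36→b13/s1 VC-HIT; vc=[11,5]

SEQ = [MISS, L1-HIT, L1-HIT, MISS, L1-HIT, MISS, VC-HIT, VC-HIT, VC-HIT, L1-HIT, VC-HIT, L1-HIT, L1-HIT, VC-HIT, VC-HIT]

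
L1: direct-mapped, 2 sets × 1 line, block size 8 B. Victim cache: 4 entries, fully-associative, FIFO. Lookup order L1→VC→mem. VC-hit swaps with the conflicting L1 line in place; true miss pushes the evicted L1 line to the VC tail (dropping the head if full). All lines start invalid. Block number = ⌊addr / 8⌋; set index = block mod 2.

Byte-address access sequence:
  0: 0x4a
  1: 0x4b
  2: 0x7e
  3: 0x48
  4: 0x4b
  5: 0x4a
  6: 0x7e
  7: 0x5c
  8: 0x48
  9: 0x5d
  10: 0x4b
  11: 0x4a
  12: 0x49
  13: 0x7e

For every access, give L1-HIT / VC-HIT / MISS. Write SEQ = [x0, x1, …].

  [0] addr=0x4a blk=9 s=1: MISS | VC []
  [1] addr=0x4b blk=9 s=1: L1-HIT | VC []
  [2] addr=0x7e blk=15 s=1: MISS | VC [9]
  [3] addr=0x48 blk=9 s=1: VC-HIT | VC [15]
  [4] addr=0x4b blk=9 s=1: L1-HIT | VC [15]
  [5] addr=0x4a blk=9 s=1: L1-HIT | VC [15]
  [6] addr=0x7e blk=15 s=1: VC-HIT | VC [9]
  [7] addr=0x5c blk=11 s=1: MISS | VC [9, 15]
  [8] addr=0x48 blk=9 s=1: VC-HIT | VC [11, 15]
  [9] addr=0x5d blk=11 s=1: VC-HIT | VC [9, 15]
  [10] addr=0x4b blk=9 s=1: VC-HIT | VC [11, 15]
  [11] addr=0x4a blk=9 s=1: L1-HIT | VC [11, 15]
  [12] addr=0x49 blk=9 s=1: L1-HIT | VC [11, 15]
  [13] addr=0x7e blk=15 s=1: VC-HIT | VC [11, 9]

SEQ = [MISS, L1-HIT, MISS, VC-HIT, L1-HIT, L1-HIT, VC-HIT, MISS, VC-HIT, VC-HIT, VC-HIT, L1-HIT, L1-HIT, VC-HIT]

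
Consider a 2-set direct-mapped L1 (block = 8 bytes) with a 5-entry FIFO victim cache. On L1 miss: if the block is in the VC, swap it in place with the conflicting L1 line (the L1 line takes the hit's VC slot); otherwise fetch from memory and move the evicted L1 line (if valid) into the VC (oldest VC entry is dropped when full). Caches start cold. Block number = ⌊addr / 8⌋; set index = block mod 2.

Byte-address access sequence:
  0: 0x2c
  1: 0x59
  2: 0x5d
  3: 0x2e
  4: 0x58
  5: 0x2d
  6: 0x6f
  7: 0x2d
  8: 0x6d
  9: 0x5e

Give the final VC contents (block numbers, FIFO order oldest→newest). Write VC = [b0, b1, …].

VC = [13, 5]

  [0] addr=0x2c blk=5 s=1: MISS | VC []
  [1] addr=0x59 blk=11 s=1: MISS | VC [5]
  [2] addr=0x5d blk=11 s=1: L1-HIT | VC [5]
  [3] addr=0x2e blk=5 s=1: VC-HIT | VC [11]
  [4] addr=0x58 blk=11 s=1: VC-HIT | VC [5]
  [5] addr=0x2d blk=5 s=1: VC-HIT | VC [11]
  [6] addr=0x6f blk=13 s=1: MISS | VC [11, 5]
  [7] addr=0x2d blk=5 s=1: VC-HIT | VC [11, 13]
  [8] addr=0x6d blk=13 s=1: VC-HIT | VC [11, 5]
  [9] addr=0x5e blk=11 s=1: VC-HIT | VC [13, 5]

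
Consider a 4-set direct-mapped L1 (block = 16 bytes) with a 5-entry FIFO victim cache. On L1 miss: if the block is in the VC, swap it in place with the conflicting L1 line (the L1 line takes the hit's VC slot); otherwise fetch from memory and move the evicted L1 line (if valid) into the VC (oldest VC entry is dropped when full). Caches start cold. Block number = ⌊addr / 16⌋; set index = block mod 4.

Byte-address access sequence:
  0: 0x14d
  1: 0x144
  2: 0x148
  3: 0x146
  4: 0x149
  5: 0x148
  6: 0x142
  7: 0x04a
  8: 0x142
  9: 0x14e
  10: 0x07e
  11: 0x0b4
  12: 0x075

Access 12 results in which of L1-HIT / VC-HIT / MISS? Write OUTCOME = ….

0: 0x14d (blk 20, set 0) → MISS  vc=[]
1: 0x144 (blk 20, set 0) → L1-HIT  vc=[]
2: 0x148 (blk 20, set 0) → L1-HIT  vc=[]
3: 0x146 (blk 20, set 0) → L1-HIT  vc=[]
4: 0x149 (blk 20, set 0) → L1-HIT  vc=[]
5: 0x148 (blk 20, set 0) → L1-HIT  vc=[]
6: 0x142 (blk 20, set 0) → L1-HIT  vc=[]
7: 0x4a (blk 4, set 0) → MISS  vc=[20]
8: 0x142 (blk 20, set 0) → VC-HIT  vc=[4]
9: 0x14e (blk 20, set 0) → L1-HIT  vc=[4]
10: 0x7e (blk 7, set 3) → MISS  vc=[4]
11: 0xb4 (blk 11, set 3) → MISS  vc=[4, 7]
12: 0x75 (blk 7, set 3) → VC-HIT  vc=[4, 11]

OUTCOME = VC-HIT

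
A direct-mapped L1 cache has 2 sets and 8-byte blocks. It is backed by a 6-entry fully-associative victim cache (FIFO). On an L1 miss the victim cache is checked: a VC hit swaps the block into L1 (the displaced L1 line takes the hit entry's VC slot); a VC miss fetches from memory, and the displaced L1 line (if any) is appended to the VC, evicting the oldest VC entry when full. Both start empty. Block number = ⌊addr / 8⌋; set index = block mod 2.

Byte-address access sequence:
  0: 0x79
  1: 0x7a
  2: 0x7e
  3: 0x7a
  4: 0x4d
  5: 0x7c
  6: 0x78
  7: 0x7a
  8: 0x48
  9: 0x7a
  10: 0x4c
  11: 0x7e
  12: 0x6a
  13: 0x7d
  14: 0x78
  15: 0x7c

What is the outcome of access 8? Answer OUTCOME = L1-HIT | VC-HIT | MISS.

OUTCOME = VC-HIT

  [0] addr=0x79 blk=15 s=1: MISS | VC []
  [1] addr=0x7a blk=15 s=1: L1-HIT | VC []
  [2] addr=0x7e blk=15 s=1: L1-HIT | VC []
  [3] addr=0x7a blk=15 s=1: L1-HIT | VC []
  [4] addr=0x4d blk=9 s=1: MISS | VC [15]
  [5] addr=0x7c blk=15 s=1: VC-HIT | VC [9]
  [6] addr=0x78 blk=15 s=1: L1-HIT | VC [9]
  [7] addr=0x7a blk=15 s=1: L1-HIT | VC [9]
  [8] addr=0x48 blk=9 s=1: VC-HIT | VC [15]
  [9] addr=0x7a blk=15 s=1: VC-HIT | VC [9]
  [10] addr=0x4c blk=9 s=1: VC-HIT | VC [15]
  [11] addr=0x7e blk=15 s=1: VC-HIT | VC [9]
  [12] addr=0x6a blk=13 s=1: MISS | VC [9, 15]
  [13] addr=0x7d blk=15 s=1: VC-HIT | VC [9, 13]
  [14] addr=0x78 blk=15 s=1: L1-HIT | VC [9, 13]
  [15] addr=0x7c blk=15 s=1: L1-HIT | VC [9, 13]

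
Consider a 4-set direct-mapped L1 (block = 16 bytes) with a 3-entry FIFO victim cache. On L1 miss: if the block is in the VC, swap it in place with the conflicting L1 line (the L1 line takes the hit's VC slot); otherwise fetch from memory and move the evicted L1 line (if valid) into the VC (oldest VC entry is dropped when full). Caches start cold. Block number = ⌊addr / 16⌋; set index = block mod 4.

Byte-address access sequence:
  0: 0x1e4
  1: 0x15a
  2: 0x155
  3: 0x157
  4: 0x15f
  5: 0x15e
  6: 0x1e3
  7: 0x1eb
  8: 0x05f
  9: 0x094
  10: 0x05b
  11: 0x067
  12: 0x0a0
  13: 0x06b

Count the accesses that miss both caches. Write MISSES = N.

MISSES = 6

  [0] addr=0x1e4 blk=30 s=2: MISS | VC []
  [1] addr=0x15a blk=21 s=1: MISS | VC []
  [2] addr=0x155 blk=21 s=1: L1-HIT | VC []
  [3] addr=0x157 blk=21 s=1: L1-HIT | VC []
  [4] addr=0x15f blk=21 s=1: L1-HIT | VC []
  [5] addr=0x15e blk=21 s=1: L1-HIT | VC []
  [6] addr=0x1e3 blk=30 s=2: L1-HIT | VC []
  [7] addr=0x1eb blk=30 s=2: L1-HIT | VC []
  [8] addr=0x5f blk=5 s=1: MISS | VC [21]
  [9] addr=0x94 blk=9 s=1: MISS | VC [21, 5]
  [10] addr=0x5b blk=5 s=1: VC-HIT | VC [21, 9]
  [11] addr=0x67 blk=6 s=2: MISS | VC [21, 9, 30]
  [12] addr=0xa0 blk=10 s=2: MISS | VC [9, 30, 6]
  [13] addr=0x6b blk=6 s=2: VC-HIT | VC [9, 30, 10]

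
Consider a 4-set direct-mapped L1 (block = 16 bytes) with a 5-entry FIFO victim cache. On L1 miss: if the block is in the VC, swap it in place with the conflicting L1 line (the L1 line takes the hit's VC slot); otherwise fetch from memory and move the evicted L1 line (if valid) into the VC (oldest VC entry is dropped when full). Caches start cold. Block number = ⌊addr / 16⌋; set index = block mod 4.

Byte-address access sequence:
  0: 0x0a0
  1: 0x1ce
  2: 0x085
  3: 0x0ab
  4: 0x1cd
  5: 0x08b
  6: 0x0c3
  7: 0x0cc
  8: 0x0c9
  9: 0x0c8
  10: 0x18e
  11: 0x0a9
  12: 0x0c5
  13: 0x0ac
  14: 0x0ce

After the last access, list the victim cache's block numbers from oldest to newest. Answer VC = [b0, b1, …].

#0 0xa0→b10/s2 MISS; vc=[]
#1 0x1ce→b28/s0 MISS; vc=[]
#2 0x85→b8/s0 MISS; vc=[28]
#3 0xab→b10/s2 L1-HIT; vc=[28]
#4 0x1cd→b28/s0 VC-HIT; vc=[8]
#5 0x8b→b8/s0 VC-HIT; vc=[28]
#6 0xc3→b12/s0 MISS; vc=[28,8]
#7 0xcc→b12/s0 L1-HIT; vc=[28,8]
#8 0xc9→b12/s0 L1-HIT; vc=[28,8]
#9 0xc8→b12/s0 L1-HIT; vc=[28,8]
#10 0x18e→b24/s0 MISS; vc=[28,8,12]
#11 0xa9→b10/s2 L1-HIT; vc=[28,8,12]
#12 0xc5→b12/s0 VC-HIT; vc=[28,8,24]
#13 0xac→b10/s2 L1-HIT; vc=[28,8,24]
#14 0xce→b12/s0 L1-HIT; vc=[28,8,24]

VC = [28, 8, 24]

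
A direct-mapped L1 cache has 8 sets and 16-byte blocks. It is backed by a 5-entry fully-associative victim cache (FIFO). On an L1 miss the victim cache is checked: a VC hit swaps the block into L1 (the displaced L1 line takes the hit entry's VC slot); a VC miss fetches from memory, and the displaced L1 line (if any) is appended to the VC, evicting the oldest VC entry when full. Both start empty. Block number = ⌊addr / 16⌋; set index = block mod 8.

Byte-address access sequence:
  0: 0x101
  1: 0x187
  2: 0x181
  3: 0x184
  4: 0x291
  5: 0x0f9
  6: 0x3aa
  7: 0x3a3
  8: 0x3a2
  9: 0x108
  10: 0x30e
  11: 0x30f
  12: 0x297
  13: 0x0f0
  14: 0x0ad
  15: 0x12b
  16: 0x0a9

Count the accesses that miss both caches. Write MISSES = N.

#0 0x101→b16/s0 MISS; vc=[]
#1 0x187→b24/s0 MISS; vc=[16]
#2 0x181→b24/s0 L1-HIT; vc=[16]
#3 0x184→b24/s0 L1-HIT; vc=[16]
#4 0x291→b41/s1 MISS; vc=[16]
#5 0xf9→b15/s7 MISS; vc=[16]
#6 0x3aa→b58/s2 MISS; vc=[16]
#7 0x3a3→b58/s2 L1-HIT; vc=[16]
#8 0x3a2→b58/s2 L1-HIT; vc=[16]
#9 0x108→b16/s0 VC-HIT; vc=[24]
#10 0x30e→b48/s0 MISS; vc=[24,16]
#11 0x30f→b48/s0 L1-HIT; vc=[24,16]
#12 0x297→b41/s1 L1-HIT; vc=[24,16]
#13 0xf0→b15/s7 L1-HIT; vc=[24,16]
#14 0xad→b10/s2 MISS; vc=[24,16,58]
#15 0x12b→b18/s2 MISS; vc=[24,16,58,10]
#16 0xa9→b10/s2 VC-HIT; vc=[24,16,58,18]

MISSES = 8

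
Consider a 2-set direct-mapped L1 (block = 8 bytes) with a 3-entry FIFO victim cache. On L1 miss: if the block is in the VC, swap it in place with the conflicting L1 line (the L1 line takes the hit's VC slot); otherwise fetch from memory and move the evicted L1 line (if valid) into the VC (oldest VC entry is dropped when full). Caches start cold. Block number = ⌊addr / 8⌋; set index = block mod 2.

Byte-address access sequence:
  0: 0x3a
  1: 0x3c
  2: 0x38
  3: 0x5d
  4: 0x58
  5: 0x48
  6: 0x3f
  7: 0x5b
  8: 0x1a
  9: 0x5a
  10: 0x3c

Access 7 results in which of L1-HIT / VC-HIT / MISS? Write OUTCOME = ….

OUTCOME = VC-HIT

0: 0x3a (blk 7, set 1) → MISS  vc=[]
1: 0x3c (blk 7, set 1) → L1-HIT  vc=[]
2: 0x38 (blk 7, set 1) → L1-HIT  vc=[]
3: 0x5d (blk 11, set 1) → MISS  vc=[7]
4: 0x58 (blk 11, set 1) → L1-HIT  vc=[7]
5: 0x48 (blk 9, set 1) → MISS  vc=[7, 11]
6: 0x3f (blk 7, set 1) → VC-HIT  vc=[9, 11]
7: 0x5b (blk 11, set 1) → VC-HIT  vc=[9, 7]
8: 0x1a (blk 3, set 1) → MISS  vc=[9, 7, 11]
9: 0x5a (blk 11, set 1) → VC-HIT  vc=[9, 7, 3]
10: 0x3c (blk 7, set 1) → VC-HIT  vc=[9, 11, 3]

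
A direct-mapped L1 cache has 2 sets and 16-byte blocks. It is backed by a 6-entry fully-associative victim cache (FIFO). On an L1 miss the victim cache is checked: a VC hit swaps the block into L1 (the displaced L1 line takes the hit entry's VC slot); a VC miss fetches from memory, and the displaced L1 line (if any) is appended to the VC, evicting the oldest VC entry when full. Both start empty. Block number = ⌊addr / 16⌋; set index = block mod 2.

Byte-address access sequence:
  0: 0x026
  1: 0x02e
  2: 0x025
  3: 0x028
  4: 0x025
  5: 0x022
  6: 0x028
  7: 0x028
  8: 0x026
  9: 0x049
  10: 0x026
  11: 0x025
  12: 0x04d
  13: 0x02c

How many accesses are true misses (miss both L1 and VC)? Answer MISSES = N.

  [0] addr=0x26 blk=2 s=0: MISS | VC []
  [1] addr=0x2e blk=2 s=0: L1-HIT | VC []
  [2] addr=0x25 blk=2 s=0: L1-HIT | VC []
  [3] addr=0x28 blk=2 s=0: L1-HIT | VC []
  [4] addr=0x25 blk=2 s=0: L1-HIT | VC []
  [5] addr=0x22 blk=2 s=0: L1-HIT | VC []
  [6] addr=0x28 blk=2 s=0: L1-HIT | VC []
  [7] addr=0x28 blk=2 s=0: L1-HIT | VC []
  [8] addr=0x26 blk=2 s=0: L1-HIT | VC []
  [9] addr=0x49 blk=4 s=0: MISS | VC [2]
  [10] addr=0x26 blk=2 s=0: VC-HIT | VC [4]
  [11] addr=0x25 blk=2 s=0: L1-HIT | VC [4]
  [12] addr=0x4d blk=4 s=0: VC-HIT | VC [2]
  [13] addr=0x2c blk=2 s=0: VC-HIT | VC [4]

MISSES = 2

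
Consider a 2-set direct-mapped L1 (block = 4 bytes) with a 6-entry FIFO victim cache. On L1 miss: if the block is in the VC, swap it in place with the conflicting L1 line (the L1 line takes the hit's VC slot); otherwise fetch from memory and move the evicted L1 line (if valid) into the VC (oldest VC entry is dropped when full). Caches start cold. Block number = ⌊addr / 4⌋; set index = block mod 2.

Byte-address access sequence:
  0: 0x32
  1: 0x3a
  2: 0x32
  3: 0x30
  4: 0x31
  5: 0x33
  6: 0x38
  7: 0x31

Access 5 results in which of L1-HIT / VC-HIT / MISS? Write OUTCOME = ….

  [0] addr=0x32 blk=12 s=0: MISS | VC []
  [1] addr=0x3a blk=14 s=0: MISS | VC [12]
  [2] addr=0x32 blk=12 s=0: VC-HIT | VC [14]
  [3] addr=0x30 blk=12 s=0: L1-HIT | VC [14]
  [4] addr=0x31 blk=12 s=0: L1-HIT | VC [14]
  [5] addr=0x33 blk=12 s=0: L1-HIT | VC [14]
  [6] addr=0x38 blk=14 s=0: VC-HIT | VC [12]
  [7] addr=0x31 blk=12 s=0: VC-HIT | VC [14]

OUTCOME = L1-HIT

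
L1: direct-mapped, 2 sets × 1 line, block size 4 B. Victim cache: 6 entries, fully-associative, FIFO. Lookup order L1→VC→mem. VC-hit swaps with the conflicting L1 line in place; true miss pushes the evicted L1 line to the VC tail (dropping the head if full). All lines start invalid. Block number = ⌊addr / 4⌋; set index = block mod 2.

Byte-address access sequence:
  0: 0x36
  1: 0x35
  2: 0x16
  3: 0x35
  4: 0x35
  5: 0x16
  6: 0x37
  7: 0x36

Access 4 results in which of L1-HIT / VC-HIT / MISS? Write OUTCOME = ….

#0 0x36→b13/s1 MISS; vc=[]
#1 0x35→b13/s1 L1-HIT; vc=[]
#2 0x16→b5/s1 MISS; vc=[13]
#3 0x35→b13/s1 VC-HIT; vc=[5]
#4 0x35→b13/s1 L1-HIT; vc=[5]
#5 0x16→b5/s1 VC-HIT; vc=[13]
#6 0x37→b13/s1 VC-HIT; vc=[5]
#7 0x36→b13/s1 L1-HIT; vc=[5]

OUTCOME = L1-HIT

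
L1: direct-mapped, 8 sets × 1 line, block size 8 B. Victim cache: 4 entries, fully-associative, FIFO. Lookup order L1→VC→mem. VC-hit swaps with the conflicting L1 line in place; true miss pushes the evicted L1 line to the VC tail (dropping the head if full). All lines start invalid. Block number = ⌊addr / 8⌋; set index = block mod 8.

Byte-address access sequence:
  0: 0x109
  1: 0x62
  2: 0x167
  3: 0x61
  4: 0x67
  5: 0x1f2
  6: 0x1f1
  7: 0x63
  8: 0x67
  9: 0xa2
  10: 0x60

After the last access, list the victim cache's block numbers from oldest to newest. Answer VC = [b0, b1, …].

VC = [44, 20]

#0 0x109→b33/s1 MISS; vc=[]
#1 0x62→b12/s4 MISS; vc=[]
#2 0x167→b44/s4 MISS; vc=[12]
#3 0x61→b12/s4 VC-HIT; vc=[44]
#4 0x67→b12/s4 L1-HIT; vc=[44]
#5 0x1f2→b62/s6 MISS; vc=[44]
#6 0x1f1→b62/s6 L1-HIT; vc=[44]
#7 0x63→b12/s4 L1-HIT; vc=[44]
#8 0x67→b12/s4 L1-HIT; vc=[44]
#9 0xa2→b20/s4 MISS; vc=[44,12]
#10 0x60→b12/s4 VC-HIT; vc=[44,20]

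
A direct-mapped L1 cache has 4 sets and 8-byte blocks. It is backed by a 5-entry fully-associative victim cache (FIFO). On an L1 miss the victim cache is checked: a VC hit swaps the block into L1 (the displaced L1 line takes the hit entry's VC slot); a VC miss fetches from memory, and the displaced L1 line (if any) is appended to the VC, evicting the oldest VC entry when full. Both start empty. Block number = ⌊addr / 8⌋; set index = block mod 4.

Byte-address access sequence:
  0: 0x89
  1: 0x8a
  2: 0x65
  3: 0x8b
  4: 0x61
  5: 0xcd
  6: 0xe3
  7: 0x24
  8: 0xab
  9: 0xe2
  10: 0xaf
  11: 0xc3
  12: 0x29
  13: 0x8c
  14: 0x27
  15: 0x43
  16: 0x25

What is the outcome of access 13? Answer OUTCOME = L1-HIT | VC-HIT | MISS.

OUTCOME = MISS

0: 0x89 (blk 17, set 1) → MISS  vc=[]
1: 0x8a (blk 17, set 1) → L1-HIT  vc=[]
2: 0x65 (blk 12, set 0) → MISS  vc=[]
3: 0x8b (blk 17, set 1) → L1-HIT  vc=[]
4: 0x61 (blk 12, set 0) → L1-HIT  vc=[]
5: 0xcd (blk 25, set 1) → MISS  vc=[17]
6: 0xe3 (blk 28, set 0) → MISS  vc=[17, 12]
7: 0x24 (blk 4, set 0) → MISS  vc=[17, 12, 28]
8: 0xab (blk 21, set 1) → MISS  vc=[17, 12, 28, 25]
9: 0xe2 (blk 28, set 0) → VC-HIT  vc=[17, 12, 4, 25]
10: 0xaf (blk 21, set 1) → L1-HIT  vc=[17, 12, 4, 25]
11: 0xc3 (blk 24, set 0) → MISS  vc=[17, 12, 4, 25, 28]
12: 0x29 (blk 5, set 1) → MISS  vc=[12, 4, 25, 28, 21]
13: 0x8c (blk 17, set 1) → MISS  vc=[4, 25, 28, 21, 5]
14: 0x27 (blk 4, set 0) → VC-HIT  vc=[24, 25, 28, 21, 5]
15: 0x43 (blk 8, set 0) → MISS  vc=[25, 28, 21, 5, 4]
16: 0x25 (blk 4, set 0) → VC-HIT  vc=[25, 28, 21, 5, 8]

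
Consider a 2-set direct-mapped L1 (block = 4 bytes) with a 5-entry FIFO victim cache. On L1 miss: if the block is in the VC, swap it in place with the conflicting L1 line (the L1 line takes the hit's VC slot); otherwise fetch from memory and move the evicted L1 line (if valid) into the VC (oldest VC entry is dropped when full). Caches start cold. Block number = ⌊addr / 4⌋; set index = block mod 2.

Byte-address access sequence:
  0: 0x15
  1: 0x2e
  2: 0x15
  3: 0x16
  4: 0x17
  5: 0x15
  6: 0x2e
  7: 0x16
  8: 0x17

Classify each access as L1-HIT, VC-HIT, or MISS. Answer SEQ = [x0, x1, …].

0: 0x15 (blk 5, set 1) → MISS  vc=[]
1: 0x2e (blk 11, set 1) → MISS  vc=[5]
2: 0x15 (blk 5, set 1) → VC-HIT  vc=[11]
3: 0x16 (blk 5, set 1) → L1-HIT  vc=[11]
4: 0x17 (blk 5, set 1) → L1-HIT  vc=[11]
5: 0x15 (blk 5, set 1) → L1-HIT  vc=[11]
6: 0x2e (blk 11, set 1) → VC-HIT  vc=[5]
7: 0x16 (blk 5, set 1) → VC-HIT  vc=[11]
8: 0x17 (blk 5, set 1) → L1-HIT  vc=[11]

SEQ = [MISS, MISS, VC-HIT, L1-HIT, L1-HIT, L1-HIT, VC-HIT, VC-HIT, L1-HIT]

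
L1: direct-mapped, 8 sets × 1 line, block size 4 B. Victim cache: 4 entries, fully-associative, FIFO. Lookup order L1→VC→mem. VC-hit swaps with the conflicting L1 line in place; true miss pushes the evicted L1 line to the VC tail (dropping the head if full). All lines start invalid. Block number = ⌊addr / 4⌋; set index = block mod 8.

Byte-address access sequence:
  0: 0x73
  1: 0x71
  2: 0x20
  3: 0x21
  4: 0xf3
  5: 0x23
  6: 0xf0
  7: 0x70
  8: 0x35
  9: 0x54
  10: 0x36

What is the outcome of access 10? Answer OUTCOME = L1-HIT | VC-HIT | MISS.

#0 0x73→b28/s4 MISS; vc=[]
#1 0x71→b28/s4 L1-HIT; vc=[]
#2 0x20→b8/s0 MISS; vc=[]
#3 0x21→b8/s0 L1-HIT; vc=[]
#4 0xf3→b60/s4 MISS; vc=[28]
#5 0x23→b8/s0 L1-HIT; vc=[28]
#6 0xf0→b60/s4 L1-HIT; vc=[28]
#7 0x70→b28/s4 VC-HIT; vc=[60]
#8 0x35→b13/s5 MISS; vc=[60]
#9 0x54→b21/s5 MISS; vc=[60,13]
#10 0x36→b13/s5 VC-HIT; vc=[60,21]

OUTCOME = VC-HIT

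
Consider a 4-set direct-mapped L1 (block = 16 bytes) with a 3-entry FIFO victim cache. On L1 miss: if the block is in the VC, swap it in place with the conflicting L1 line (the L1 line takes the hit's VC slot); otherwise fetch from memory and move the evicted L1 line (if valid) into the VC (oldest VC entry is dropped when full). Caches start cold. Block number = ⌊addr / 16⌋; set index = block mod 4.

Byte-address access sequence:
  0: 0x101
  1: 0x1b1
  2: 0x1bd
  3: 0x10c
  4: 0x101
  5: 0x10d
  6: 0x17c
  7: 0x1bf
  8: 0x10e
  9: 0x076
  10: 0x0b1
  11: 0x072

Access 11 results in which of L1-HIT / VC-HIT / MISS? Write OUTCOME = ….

  [0] addr=0x101 blk=16 s=0: MISS | VC []
  [1] addr=0x1b1 blk=27 s=3: MISS | VC []
  [2] addr=0x1bd blk=27 s=3: L1-HIT | VC []
  [3] addr=0x10c blk=16 s=0: L1-HIT | VC []
  [4] addr=0x101 blk=16 s=0: L1-HIT | VC []
  [5] addr=0x10d blk=16 s=0: L1-HIT | VC []
  [6] addr=0x17c blk=23 s=3: MISS | VC [27]
  [7] addr=0x1bf blk=27 s=3: VC-HIT | VC [23]
  [8] addr=0x10e blk=16 s=0: L1-HIT | VC [23]
  [9] addr=0x76 blk=7 s=3: MISS | VC [23, 27]
  [10] addr=0xb1 blk=11 s=3: MISS | VC [23, 27, 7]
  [11] addr=0x72 blk=7 s=3: VC-HIT | VC [23, 27, 11]

OUTCOME = VC-HIT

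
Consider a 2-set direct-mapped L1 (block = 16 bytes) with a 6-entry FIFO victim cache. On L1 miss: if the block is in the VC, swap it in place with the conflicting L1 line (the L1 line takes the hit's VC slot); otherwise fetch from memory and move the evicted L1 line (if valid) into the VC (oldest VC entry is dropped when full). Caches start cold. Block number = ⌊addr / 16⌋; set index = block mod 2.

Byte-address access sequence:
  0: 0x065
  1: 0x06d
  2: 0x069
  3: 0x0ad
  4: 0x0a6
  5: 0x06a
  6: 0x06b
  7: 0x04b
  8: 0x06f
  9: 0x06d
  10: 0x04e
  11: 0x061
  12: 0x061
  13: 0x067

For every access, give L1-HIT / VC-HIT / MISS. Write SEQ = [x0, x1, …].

0: 0x65 (blk 6, set 0) → MISS  vc=[]
1: 0x6d (blk 6, set 0) → L1-HIT  vc=[]
2: 0x69 (blk 6, set 0) → L1-HIT  vc=[]
3: 0xad (blk 10, set 0) → MISS  vc=[6]
4: 0xa6 (blk 10, set 0) → L1-HIT  vc=[6]
5: 0x6a (blk 6, set 0) → VC-HIT  vc=[10]
6: 0x6b (blk 6, set 0) → L1-HIT  vc=[10]
7: 0x4b (blk 4, set 0) → MISS  vc=[10, 6]
8: 0x6f (blk 6, set 0) → VC-HIT  vc=[10, 4]
9: 0x6d (blk 6, set 0) → L1-HIT  vc=[10, 4]
10: 0x4e (blk 4, set 0) → VC-HIT  vc=[10, 6]
11: 0x61 (blk 6, set 0) → VC-HIT  vc=[10, 4]
12: 0x61 (blk 6, set 0) → L1-HIT  vc=[10, 4]
13: 0x67 (blk 6, set 0) → L1-HIT  vc=[10, 4]

SEQ = [MISS, L1-HIT, L1-HIT, MISS, L1-HIT, VC-HIT, L1-HIT, MISS, VC-HIT, L1-HIT, VC-HIT, VC-HIT, L1-HIT, L1-HIT]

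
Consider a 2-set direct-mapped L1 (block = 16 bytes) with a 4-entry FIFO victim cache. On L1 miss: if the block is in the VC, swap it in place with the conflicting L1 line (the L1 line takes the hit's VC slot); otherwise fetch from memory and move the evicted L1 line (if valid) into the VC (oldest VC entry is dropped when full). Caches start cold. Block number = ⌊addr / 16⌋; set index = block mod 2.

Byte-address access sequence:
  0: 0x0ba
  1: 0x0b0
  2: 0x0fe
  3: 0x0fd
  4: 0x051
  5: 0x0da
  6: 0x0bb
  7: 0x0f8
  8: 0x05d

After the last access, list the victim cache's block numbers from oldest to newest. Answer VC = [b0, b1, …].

0: 0xba (blk 11, set 1) → MISS  vc=[]
1: 0xb0 (blk 11, set 1) → L1-HIT  vc=[]
2: 0xfe (blk 15, set 1) → MISS  vc=[11]
3: 0xfd (blk 15, set 1) → L1-HIT  vc=[11]
4: 0x51 (blk 5, set 1) → MISS  vc=[11, 15]
5: 0xda (blk 13, set 1) → MISS  vc=[11, 15, 5]
6: 0xbb (blk 11, set 1) → VC-HIT  vc=[13, 15, 5]
7: 0xf8 (blk 15, set 1) → VC-HIT  vc=[13, 11, 5]
8: 0x5d (blk 5, set 1) → VC-HIT  vc=[13, 11, 15]

VC = [13, 11, 15]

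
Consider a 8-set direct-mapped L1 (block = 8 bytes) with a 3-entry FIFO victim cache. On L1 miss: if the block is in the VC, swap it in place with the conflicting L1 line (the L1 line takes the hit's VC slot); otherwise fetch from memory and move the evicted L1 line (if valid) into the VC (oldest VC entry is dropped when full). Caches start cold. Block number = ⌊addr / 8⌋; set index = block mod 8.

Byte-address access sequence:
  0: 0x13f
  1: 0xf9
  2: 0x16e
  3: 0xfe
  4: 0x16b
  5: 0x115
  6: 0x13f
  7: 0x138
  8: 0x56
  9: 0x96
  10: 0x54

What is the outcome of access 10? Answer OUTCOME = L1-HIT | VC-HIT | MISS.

#0 0x13f→b39/s7 MISS; vc=[]
#1 0xf9→b31/s7 MISS; vc=[39]
#2 0x16e→b45/s5 MISS; vc=[39]
#3 0xfe→b31/s7 L1-HIT; vc=[39]
#4 0x16b→b45/s5 L1-HIT; vc=[39]
#5 0x115→b34/s2 MISS; vc=[39]
#6 0x13f→b39/s7 VC-HIT; vc=[31]
#7 0x138→b39/s7 L1-HIT; vc=[31]
#8 0x56→b10/s2 MISS; vc=[31,34]
#9 0x96→b18/s2 MISS; vc=[31,34,10]
#10 0x54→b10/s2 VC-HIT; vc=[31,34,18]

OUTCOME = VC-HIT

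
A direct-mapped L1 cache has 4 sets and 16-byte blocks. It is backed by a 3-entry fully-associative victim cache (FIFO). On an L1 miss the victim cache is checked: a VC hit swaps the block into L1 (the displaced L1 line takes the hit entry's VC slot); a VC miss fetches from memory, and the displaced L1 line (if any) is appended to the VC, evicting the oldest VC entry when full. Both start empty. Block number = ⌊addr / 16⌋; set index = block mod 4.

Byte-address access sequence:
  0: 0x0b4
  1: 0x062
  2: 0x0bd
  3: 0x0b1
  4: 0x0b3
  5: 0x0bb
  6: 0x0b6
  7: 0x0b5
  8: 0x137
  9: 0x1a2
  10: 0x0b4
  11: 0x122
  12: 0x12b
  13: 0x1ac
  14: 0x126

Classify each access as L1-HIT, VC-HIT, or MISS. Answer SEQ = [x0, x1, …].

0: 0xb4 (blk 11, set 3) → MISS  vc=[]
1: 0x62 (blk 6, set 2) → MISS  vc=[]
2: 0xbd (blk 11, set 3) → L1-HIT  vc=[]
3: 0xb1 (blk 11, set 3) → L1-HIT  vc=[]
4: 0xb3 (blk 11, set 3) → L1-HIT  vc=[]
5: 0xbb (blk 11, set 3) → L1-HIT  vc=[]
6: 0xb6 (blk 11, set 3) → L1-HIT  vc=[]
7: 0xb5 (blk 11, set 3) → L1-HIT  vc=[]
8: 0x137 (blk 19, set 3) → MISS  vc=[11]
9: 0x1a2 (blk 26, set 2) → MISS  vc=[11, 6]
10: 0xb4 (blk 11, set 3) → VC-HIT  vc=[19, 6]
11: 0x122 (blk 18, set 2) → MISS  vc=[19, 6, 26]
12: 0x12b (blk 18, set 2) → L1-HIT  vc=[19, 6, 26]
13: 0x1ac (blk 26, set 2) → VC-HIT  vc=[19, 6, 18]
14: 0x126 (blk 18, set 2) → VC-HIT  vc=[19, 6, 26]

SEQ = [MISS, MISS, L1-HIT, L1-HIT, L1-HIT, L1-HIT, L1-HIT, L1-HIT, MISS, MISS, VC-HIT, MISS, L1-HIT, VC-HIT, VC-HIT]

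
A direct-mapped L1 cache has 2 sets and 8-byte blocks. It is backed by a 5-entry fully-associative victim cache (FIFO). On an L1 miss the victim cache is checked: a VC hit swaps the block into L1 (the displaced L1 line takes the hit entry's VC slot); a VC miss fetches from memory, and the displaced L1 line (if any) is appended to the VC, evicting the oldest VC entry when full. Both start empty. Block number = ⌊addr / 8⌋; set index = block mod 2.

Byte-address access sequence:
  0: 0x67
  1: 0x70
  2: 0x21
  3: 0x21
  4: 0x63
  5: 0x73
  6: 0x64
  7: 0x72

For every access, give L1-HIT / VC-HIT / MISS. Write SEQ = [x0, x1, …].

0: 0x67 (blk 12, set 0) → MISS  vc=[]
1: 0x70 (blk 14, set 0) → MISS  vc=[12]
2: 0x21 (blk 4, set 0) → MISS  vc=[12, 14]
3: 0x21 (blk 4, set 0) → L1-HIT  vc=[12, 14]
4: 0x63 (blk 12, set 0) → VC-HIT  vc=[4, 14]
5: 0x73 (blk 14, set 0) → VC-HIT  vc=[4, 12]
6: 0x64 (blk 12, set 0) → VC-HIT  vc=[4, 14]
7: 0x72 (blk 14, set 0) → VC-HIT  vc=[4, 12]

SEQ = [MISS, MISS, MISS, L1-HIT, VC-HIT, VC-HIT, VC-HIT, VC-HIT]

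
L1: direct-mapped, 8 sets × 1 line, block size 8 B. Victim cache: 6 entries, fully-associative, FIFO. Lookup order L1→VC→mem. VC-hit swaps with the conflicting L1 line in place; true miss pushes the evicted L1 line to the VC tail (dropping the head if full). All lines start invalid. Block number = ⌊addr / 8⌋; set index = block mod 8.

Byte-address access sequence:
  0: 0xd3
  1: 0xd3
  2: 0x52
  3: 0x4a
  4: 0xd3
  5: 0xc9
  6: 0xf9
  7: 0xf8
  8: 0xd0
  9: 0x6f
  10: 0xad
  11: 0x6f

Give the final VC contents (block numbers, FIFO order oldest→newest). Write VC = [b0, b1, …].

VC = [10, 9, 21]

  [0] addr=0xd3 blk=26 s=2: MISS | VC []
  [1] addr=0xd3 blk=26 s=2: L1-HIT | VC []
  [2] addr=0x52 blk=10 s=2: MISS | VC [26]
  [3] addr=0x4a blk=9 s=1: MISS | VC [26]
  [4] addr=0xd3 blk=26 s=2: VC-HIT | VC [10]
  [5] addr=0xc9 blk=25 s=1: MISS | VC [10, 9]
  [6] addr=0xf9 blk=31 s=7: MISS | VC [10, 9]
  [7] addr=0xf8 blk=31 s=7: L1-HIT | VC [10, 9]
  [8] addr=0xd0 blk=26 s=2: L1-HIT | VC [10, 9]
  [9] addr=0x6f blk=13 s=5: MISS | VC [10, 9]
  [10] addr=0xad blk=21 s=5: MISS | VC [10, 9, 13]
  [11] addr=0x6f blk=13 s=5: VC-HIT | VC [10, 9, 21]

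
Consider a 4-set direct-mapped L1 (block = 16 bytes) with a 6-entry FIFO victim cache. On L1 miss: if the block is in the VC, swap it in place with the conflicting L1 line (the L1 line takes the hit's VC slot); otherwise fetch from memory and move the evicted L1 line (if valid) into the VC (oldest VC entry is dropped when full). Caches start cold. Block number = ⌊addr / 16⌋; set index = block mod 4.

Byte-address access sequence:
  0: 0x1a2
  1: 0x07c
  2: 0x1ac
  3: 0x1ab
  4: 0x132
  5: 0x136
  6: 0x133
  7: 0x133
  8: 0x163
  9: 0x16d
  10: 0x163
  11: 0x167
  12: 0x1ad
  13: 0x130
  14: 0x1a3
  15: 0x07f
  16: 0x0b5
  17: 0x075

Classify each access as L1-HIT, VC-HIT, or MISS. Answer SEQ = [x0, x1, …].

SEQ = [MISS, MISS, L1-HIT, L1-HIT, MISS, L1-HIT, L1-HIT, L1-HIT, MISS, L1-HIT, L1-HIT, L1-HIT, VC-HIT, L1-HIT, L1-HIT, VC-HIT, MISS, VC-HIT]

0: 0x1a2 (blk 26, set 2) → MISS  vc=[]
1: 0x7c (blk 7, set 3) → MISS  vc=[]
2: 0x1ac (blk 26, set 2) → L1-HIT  vc=[]
3: 0x1ab (blk 26, set 2) → L1-HIT  vc=[]
4: 0x132 (blk 19, set 3) → MISS  vc=[7]
5: 0x136 (blk 19, set 3) → L1-HIT  vc=[7]
6: 0x133 (blk 19, set 3) → L1-HIT  vc=[7]
7: 0x133 (blk 19, set 3) → L1-HIT  vc=[7]
8: 0x163 (blk 22, set 2) → MISS  vc=[7, 26]
9: 0x16d (blk 22, set 2) → L1-HIT  vc=[7, 26]
10: 0x163 (blk 22, set 2) → L1-HIT  vc=[7, 26]
11: 0x167 (blk 22, set 2) → L1-HIT  vc=[7, 26]
12: 0x1ad (blk 26, set 2) → VC-HIT  vc=[7, 22]
13: 0x130 (blk 19, set 3) → L1-HIT  vc=[7, 22]
14: 0x1a3 (blk 26, set 2) → L1-HIT  vc=[7, 22]
15: 0x7f (blk 7, set 3) → VC-HIT  vc=[19, 22]
16: 0xb5 (blk 11, set 3) → MISS  vc=[19, 22, 7]
17: 0x75 (blk 7, set 3) → VC-HIT  vc=[19, 22, 11]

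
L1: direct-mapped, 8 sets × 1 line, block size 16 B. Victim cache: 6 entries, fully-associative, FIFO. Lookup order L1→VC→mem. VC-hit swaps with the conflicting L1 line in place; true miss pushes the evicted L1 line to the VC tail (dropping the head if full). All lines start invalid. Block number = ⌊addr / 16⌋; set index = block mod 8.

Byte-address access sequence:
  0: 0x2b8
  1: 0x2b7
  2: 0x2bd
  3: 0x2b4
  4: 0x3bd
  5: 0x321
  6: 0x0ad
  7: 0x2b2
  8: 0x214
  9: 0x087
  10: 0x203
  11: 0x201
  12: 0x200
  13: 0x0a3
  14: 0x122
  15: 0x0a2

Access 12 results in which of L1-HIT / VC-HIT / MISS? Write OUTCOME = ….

OUTCOME = L1-HIT

#0 0x2b8→b43/s3 MISS; vc=[]
#1 0x2b7→b43/s3 L1-HIT; vc=[]
#2 0x2bd→b43/s3 L1-HIT; vc=[]
#3 0x2b4→b43/s3 L1-HIT; vc=[]
#4 0x3bd→b59/s3 MISS; vc=[43]
#5 0x321→b50/s2 MISS; vc=[43]
#6 0xad→b10/s2 MISS; vc=[43,50]
#7 0x2b2→b43/s3 VC-HIT; vc=[59,50]
#8 0x214→b33/s1 MISS; vc=[59,50]
#9 0x87→b8/s0 MISS; vc=[59,50]
#10 0x203→b32/s0 MISS; vc=[59,50,8]
#11 0x201→b32/s0 L1-HIT; vc=[59,50,8]
#12 0x200→b32/s0 L1-HIT; vc=[59,50,8]
#13 0xa3→b10/s2 L1-HIT; vc=[59,50,8]
#14 0x122→b18/s2 MISS; vc=[59,50,8,10]
#15 0xa2→b10/s2 VC-HIT; vc=[59,50,8,18]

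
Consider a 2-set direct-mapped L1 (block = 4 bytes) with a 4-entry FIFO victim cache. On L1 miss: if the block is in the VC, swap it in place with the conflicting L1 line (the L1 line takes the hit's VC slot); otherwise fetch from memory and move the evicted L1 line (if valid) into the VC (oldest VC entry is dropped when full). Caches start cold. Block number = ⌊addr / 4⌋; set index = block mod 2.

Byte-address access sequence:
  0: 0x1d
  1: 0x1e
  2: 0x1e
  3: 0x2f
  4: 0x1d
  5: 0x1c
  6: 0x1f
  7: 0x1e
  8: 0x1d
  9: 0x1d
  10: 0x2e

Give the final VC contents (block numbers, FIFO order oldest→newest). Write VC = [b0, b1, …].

  [0] addr=0x1d blk=7 s=1: MISS | VC []
  [1] addr=0x1e blk=7 s=1: L1-HIT | VC []
  [2] addr=0x1e blk=7 s=1: L1-HIT | VC []
  [3] addr=0x2f blk=11 s=1: MISS | VC [7]
  [4] addr=0x1d blk=7 s=1: VC-HIT | VC [11]
  [5] addr=0x1c blk=7 s=1: L1-HIT | VC [11]
  [6] addr=0x1f blk=7 s=1: L1-HIT | VC [11]
  [7] addr=0x1e blk=7 s=1: L1-HIT | VC [11]
  [8] addr=0x1d blk=7 s=1: L1-HIT | VC [11]
  [9] addr=0x1d blk=7 s=1: L1-HIT | VC [11]
  [10] addr=0x2e blk=11 s=1: VC-HIT | VC [7]

VC = [7]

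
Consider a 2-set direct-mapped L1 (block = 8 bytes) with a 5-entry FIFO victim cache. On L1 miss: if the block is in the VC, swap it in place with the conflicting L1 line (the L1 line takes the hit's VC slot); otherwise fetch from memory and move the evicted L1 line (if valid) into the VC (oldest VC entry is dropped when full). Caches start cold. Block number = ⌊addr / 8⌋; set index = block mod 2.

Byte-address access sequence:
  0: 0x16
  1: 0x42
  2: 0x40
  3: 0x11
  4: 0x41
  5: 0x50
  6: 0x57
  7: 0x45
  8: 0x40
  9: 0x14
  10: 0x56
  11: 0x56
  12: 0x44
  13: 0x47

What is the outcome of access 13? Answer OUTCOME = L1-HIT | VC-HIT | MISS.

  [0] addr=0x16 blk=2 s=0: MISS | VC []
  [1] addr=0x42 blk=8 s=0: MISS | VC [2]
  [2] addr=0x40 blk=8 s=0: L1-HIT | VC [2]
  [3] addr=0x11 blk=2 s=0: VC-HIT | VC [8]
  [4] addr=0x41 blk=8 s=0: VC-HIT | VC [2]
  [5] addr=0x50 blk=10 s=0: MISS | VC [2, 8]
  [6] addr=0x57 blk=10 s=0: L1-HIT | VC [2, 8]
  [7] addr=0x45 blk=8 s=0: VC-HIT | VC [2, 10]
  [8] addr=0x40 blk=8 s=0: L1-HIT | VC [2, 10]
  [9] addr=0x14 blk=2 s=0: VC-HIT | VC [8, 10]
  [10] addr=0x56 blk=10 s=0: VC-HIT | VC [8, 2]
  [11] addr=0x56 blk=10 s=0: L1-HIT | VC [8, 2]
  [12] addr=0x44 blk=8 s=0: VC-HIT | VC [10, 2]
  [13] addr=0x47 blk=8 s=0: L1-HIT | VC [10, 2]

OUTCOME = L1-HIT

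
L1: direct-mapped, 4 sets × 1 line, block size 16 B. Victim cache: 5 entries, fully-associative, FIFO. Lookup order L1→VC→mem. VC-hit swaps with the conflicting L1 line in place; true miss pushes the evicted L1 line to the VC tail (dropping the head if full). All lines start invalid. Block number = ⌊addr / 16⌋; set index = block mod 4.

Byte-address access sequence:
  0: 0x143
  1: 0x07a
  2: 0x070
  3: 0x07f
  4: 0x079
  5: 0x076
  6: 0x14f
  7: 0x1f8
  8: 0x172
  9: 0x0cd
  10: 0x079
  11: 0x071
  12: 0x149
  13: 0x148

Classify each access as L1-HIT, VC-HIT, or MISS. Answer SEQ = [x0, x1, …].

  [0] addr=0x143 blk=20 s=0: MISS | VC []
  [1] addr=0x7a blk=7 s=3: MISS | VC []
  [2] addr=0x70 blk=7 s=3: L1-HIT | VC []
  [3] addr=0x7f blk=7 s=3: L1-HIT | VC []
  [4] addr=0x79 blk=7 s=3: L1-HIT | VC []
  [5] addr=0x76 blk=7 s=3: L1-HIT | VC []
  [6] addr=0x14f blk=20 s=0: L1-HIT | VC []
  [7] addr=0x1f8 blk=31 s=3: MISS | VC [7]
  [8] addr=0x172 blk=23 s=3: MISS | VC [7, 31]
  [9] addr=0xcd blk=12 s=0: MISS | VC [7, 31, 20]
  [10] addr=0x79 blk=7 s=3: VC-HIT | VC [23, 31, 20]
  [11] addr=0x71 blk=7 s=3: L1-HIT | VC [23, 31, 20]
  [12] addr=0x149 blk=20 s=0: VC-HIT | VC [23, 31, 12]
  [13] addr=0x148 blk=20 s=0: L1-HIT | VC [23, 31, 12]

SEQ = [MISS, MISS, L1-HIT, L1-HIT, L1-HIT, L1-HIT, L1-HIT, MISS, MISS, MISS, VC-HIT, L1-HIT, VC-HIT, L1-HIT]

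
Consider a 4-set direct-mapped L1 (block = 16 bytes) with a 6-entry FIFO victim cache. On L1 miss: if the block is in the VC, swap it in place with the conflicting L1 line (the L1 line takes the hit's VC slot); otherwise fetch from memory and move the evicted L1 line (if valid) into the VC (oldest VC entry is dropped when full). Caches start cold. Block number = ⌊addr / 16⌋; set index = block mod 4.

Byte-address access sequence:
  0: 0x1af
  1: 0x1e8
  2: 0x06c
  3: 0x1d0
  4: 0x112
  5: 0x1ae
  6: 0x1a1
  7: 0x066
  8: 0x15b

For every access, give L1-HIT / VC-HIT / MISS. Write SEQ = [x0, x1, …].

#0 0x1af→b26/s2 MISS; vc=[]
#1 0x1e8→b30/s2 MISS; vc=[26]
#2 0x6c→b6/s2 MISS; vc=[26,30]
#3 0x1d0→b29/s1 MISS; vc=[26,30]
#4 0x112→b17/s1 MISS; vc=[26,30,29]
#5 0x1ae→b26/s2 VC-HIT; vc=[6,30,29]
#6 0x1a1→b26/s2 L1-HIT; vc=[6,30,29]
#7 0x66→b6/s2 VC-HIT; vc=[26,30,29]
#8 0x15b→b21/s1 MISS; vc=[26,30,29,17]

SEQ = [MISS, MISS, MISS, MISS, MISS, VC-HIT, L1-HIT, VC-HIT, MISS]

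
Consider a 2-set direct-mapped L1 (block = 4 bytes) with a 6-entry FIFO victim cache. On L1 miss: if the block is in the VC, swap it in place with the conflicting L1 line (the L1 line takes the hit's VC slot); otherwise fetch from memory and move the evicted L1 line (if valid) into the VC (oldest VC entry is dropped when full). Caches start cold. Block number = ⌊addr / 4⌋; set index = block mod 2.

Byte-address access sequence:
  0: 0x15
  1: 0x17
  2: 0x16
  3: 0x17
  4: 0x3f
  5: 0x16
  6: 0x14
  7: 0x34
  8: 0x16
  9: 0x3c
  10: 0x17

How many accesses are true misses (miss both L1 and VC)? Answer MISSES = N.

MISSES = 3

#0 0x15→b5/s1 MISS; vc=[]
#1 0x17→b5/s1 L1-HIT; vc=[]
#2 0x16→b5/s1 L1-HIT; vc=[]
#3 0x17→b5/s1 L1-HIT; vc=[]
#4 0x3f→b15/s1 MISS; vc=[5]
#5 0x16→b5/s1 VC-HIT; vc=[15]
#6 0x14→b5/s1 L1-HIT; vc=[15]
#7 0x34→b13/s1 MISS; vc=[15,5]
#8 0x16→b5/s1 VC-HIT; vc=[15,13]
#9 0x3c→b15/s1 VC-HIT; vc=[5,13]
#10 0x17→b5/s1 VC-HIT; vc=[15,13]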